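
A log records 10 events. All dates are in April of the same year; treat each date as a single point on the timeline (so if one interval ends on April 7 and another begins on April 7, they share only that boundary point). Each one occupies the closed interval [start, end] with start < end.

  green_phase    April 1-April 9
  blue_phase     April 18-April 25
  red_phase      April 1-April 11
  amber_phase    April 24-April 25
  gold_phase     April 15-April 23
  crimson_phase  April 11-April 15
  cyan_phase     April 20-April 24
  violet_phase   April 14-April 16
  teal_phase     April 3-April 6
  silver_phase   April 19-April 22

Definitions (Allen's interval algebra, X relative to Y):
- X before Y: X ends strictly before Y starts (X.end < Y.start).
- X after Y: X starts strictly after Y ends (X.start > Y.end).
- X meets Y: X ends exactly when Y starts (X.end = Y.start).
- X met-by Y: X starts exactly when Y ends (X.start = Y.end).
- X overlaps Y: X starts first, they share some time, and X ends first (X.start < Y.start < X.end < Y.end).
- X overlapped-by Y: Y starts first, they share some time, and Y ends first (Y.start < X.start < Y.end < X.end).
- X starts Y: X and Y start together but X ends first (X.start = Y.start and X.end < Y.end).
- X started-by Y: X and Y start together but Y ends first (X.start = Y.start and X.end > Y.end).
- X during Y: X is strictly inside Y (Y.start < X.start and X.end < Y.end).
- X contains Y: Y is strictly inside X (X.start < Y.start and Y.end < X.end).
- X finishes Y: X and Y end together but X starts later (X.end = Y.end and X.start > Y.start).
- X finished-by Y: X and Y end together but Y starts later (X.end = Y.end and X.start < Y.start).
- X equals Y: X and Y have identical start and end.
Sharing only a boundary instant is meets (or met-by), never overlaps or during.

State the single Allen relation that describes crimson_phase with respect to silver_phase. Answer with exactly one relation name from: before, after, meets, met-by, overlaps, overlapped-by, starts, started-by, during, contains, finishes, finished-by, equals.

crimson_phase = [April 11, April 15]; silver_phase = [April 19, April 22].
Compare endpoints: crimson_phase.start < silver_phase.start, crimson_phase.start < silver_phase.end, crimson_phase.end < silver_phase.start, crimson_phase.end < silver_phase.end.
That pattern is 'before'.

before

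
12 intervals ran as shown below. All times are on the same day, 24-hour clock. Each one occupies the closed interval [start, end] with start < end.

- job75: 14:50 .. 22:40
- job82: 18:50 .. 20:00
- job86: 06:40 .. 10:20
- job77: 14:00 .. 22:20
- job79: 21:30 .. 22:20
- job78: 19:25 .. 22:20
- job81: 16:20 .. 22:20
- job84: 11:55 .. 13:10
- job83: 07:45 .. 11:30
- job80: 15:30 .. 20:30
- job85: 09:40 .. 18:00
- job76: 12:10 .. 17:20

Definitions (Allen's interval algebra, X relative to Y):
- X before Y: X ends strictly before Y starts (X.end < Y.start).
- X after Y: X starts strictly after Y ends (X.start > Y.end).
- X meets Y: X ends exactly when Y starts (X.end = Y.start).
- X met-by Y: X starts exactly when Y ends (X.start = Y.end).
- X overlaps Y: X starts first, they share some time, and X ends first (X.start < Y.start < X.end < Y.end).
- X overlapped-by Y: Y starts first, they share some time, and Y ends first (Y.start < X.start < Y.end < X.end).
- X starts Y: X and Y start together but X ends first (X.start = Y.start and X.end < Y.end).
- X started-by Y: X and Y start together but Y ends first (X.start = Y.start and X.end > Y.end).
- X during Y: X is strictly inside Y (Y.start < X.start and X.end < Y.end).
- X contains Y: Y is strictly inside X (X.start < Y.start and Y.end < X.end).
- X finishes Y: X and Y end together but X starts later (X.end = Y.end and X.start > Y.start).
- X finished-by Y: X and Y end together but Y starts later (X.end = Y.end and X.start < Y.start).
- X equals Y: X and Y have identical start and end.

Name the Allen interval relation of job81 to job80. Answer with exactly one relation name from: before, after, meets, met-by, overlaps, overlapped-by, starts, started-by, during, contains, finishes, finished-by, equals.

overlapped-by

job81 = [16:20, 22:20]; job80 = [15:30, 20:30].
Compare endpoints: job81.start > job80.start, job81.start < job80.end, job81.end > job80.start, job81.end > job80.end.
That pattern is 'overlapped-by'.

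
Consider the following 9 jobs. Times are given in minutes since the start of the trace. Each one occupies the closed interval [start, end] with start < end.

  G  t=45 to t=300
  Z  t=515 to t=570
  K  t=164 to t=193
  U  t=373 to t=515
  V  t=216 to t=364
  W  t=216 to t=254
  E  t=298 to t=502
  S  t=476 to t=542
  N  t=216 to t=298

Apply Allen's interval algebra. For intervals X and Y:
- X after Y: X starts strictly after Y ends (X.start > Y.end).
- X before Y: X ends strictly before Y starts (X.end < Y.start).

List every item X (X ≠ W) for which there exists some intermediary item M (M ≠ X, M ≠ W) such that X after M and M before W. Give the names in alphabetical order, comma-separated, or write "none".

E, N, S, U, V, Z

Target W = [t=216, t=254].
Intermediaries M with M before W: K.
Via K — items with X after K: E, N, S, U, V, Z.
Union: E, N, S, U, V, Z.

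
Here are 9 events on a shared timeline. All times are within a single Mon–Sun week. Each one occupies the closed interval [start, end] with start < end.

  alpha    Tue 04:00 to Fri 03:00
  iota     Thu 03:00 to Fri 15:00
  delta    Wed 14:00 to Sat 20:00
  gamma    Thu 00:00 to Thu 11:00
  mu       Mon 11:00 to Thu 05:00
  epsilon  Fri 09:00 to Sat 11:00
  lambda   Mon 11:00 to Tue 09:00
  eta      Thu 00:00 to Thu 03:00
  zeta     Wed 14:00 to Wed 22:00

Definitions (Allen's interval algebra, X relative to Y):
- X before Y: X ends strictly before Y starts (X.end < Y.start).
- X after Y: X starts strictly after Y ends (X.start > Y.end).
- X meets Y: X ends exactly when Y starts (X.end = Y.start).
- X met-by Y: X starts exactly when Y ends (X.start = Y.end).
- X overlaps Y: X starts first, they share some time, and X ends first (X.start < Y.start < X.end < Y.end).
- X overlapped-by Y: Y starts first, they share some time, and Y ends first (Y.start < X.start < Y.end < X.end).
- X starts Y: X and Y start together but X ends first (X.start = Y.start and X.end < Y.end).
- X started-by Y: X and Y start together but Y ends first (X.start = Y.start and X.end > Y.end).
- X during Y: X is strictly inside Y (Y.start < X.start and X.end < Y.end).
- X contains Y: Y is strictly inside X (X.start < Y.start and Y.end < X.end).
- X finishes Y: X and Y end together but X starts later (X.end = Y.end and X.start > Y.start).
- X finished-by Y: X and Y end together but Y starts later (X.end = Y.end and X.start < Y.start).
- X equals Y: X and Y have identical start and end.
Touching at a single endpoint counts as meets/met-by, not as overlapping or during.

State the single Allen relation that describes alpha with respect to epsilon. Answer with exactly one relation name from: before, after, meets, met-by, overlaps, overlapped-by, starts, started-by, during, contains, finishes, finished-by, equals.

before

alpha = [Tue 04:00, Fri 03:00]; epsilon = [Fri 09:00, Sat 11:00].
Compare endpoints: alpha.start < epsilon.start, alpha.start < epsilon.end, alpha.end < epsilon.start, alpha.end < epsilon.end.
That pattern is 'before'.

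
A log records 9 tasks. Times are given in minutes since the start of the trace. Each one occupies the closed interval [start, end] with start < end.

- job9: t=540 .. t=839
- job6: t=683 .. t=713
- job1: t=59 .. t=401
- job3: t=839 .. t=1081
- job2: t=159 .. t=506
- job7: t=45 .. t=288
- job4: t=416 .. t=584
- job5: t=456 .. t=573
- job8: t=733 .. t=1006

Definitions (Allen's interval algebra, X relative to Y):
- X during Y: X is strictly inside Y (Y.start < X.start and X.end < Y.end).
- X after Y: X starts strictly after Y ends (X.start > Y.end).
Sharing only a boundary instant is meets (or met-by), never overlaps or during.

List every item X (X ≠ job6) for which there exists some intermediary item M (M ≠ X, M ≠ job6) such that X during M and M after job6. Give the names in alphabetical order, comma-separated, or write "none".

none

Target job6 = [t=683, t=713].
Intermediaries M with M after job6: job3, job8.
Via job3 — items with X during job3: none.
Via job8 — items with X during job8: none.
Union: none.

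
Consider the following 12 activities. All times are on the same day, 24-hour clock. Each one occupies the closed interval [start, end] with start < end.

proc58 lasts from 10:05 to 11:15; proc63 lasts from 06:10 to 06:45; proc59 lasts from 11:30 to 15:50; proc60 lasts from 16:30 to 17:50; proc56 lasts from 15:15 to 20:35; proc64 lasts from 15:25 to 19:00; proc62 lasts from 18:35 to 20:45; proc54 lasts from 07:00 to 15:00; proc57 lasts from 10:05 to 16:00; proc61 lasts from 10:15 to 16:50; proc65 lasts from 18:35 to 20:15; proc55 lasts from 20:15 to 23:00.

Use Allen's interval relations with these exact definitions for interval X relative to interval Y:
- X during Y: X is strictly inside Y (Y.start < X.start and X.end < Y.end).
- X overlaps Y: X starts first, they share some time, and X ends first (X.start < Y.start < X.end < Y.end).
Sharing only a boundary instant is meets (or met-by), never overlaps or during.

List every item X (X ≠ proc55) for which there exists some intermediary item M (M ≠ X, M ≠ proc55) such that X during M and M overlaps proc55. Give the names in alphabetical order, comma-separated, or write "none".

proc60, proc64, proc65

Target proc55 = [20:15, 23:00].
Intermediaries M with M overlaps proc55: proc56, proc62.
Via proc56 — items with X during proc56: proc60, proc64, proc65.
Via proc62 — items with X during proc62: none.
Union: proc60, proc64, proc65.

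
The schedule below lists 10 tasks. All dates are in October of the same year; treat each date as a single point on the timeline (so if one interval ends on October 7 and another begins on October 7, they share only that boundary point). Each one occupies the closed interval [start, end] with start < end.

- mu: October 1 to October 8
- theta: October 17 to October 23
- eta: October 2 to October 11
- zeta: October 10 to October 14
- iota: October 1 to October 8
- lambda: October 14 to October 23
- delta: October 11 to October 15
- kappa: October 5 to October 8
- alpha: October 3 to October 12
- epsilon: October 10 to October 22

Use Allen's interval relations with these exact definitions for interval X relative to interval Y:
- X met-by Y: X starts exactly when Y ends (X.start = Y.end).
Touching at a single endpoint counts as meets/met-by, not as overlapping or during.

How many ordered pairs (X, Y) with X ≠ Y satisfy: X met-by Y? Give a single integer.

2

Checking all 90 ordered pairs for relation 'met-by'; matching pairs in alphabetical order:
(delta, eta): delta met-by eta ✓
(lambda, zeta): lambda met-by zeta ✓
Count: 2.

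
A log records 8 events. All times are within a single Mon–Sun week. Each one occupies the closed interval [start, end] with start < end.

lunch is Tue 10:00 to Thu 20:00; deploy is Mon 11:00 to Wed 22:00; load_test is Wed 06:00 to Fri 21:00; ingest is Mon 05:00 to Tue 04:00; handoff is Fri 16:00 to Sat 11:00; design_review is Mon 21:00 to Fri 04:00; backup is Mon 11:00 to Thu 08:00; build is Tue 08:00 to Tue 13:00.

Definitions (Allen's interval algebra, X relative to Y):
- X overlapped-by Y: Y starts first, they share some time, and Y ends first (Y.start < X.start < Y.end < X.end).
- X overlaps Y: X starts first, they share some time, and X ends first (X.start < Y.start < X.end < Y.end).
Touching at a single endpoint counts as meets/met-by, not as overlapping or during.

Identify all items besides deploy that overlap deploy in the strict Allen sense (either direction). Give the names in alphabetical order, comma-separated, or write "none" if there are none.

Target deploy = [Mon 11:00, Wed 22:00].
backup [Mon 11:00, Thu 08:00] → started-by → no.
build [Tue 08:00, Tue 13:00] → during → no.
design_review [Mon 21:00, Fri 04:00] → overlapped-by → yes.
handoff [Fri 16:00, Sat 11:00] → after → no.
ingest [Mon 05:00, Tue 04:00] → overlaps → yes.
load_test [Wed 06:00, Fri 21:00] → overlapped-by → yes.
lunch [Tue 10:00, Thu 20:00] → overlapped-by → yes.
Result: design_review, ingest, load_test, lunch.

design_review, ingest, load_test, lunch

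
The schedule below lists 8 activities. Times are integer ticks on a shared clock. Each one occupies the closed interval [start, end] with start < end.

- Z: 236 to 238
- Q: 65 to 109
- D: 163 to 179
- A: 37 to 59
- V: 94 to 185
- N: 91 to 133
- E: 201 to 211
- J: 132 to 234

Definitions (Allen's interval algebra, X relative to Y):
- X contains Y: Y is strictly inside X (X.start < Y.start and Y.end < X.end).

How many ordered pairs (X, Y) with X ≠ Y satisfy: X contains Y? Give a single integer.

3

Checking all 56 ordered pairs for relation 'contains'; matching pairs in alphabetical order:
(J, D): J contains D ✓
(J, E): J contains E ✓
(V, D): V contains D ✓
Count: 3.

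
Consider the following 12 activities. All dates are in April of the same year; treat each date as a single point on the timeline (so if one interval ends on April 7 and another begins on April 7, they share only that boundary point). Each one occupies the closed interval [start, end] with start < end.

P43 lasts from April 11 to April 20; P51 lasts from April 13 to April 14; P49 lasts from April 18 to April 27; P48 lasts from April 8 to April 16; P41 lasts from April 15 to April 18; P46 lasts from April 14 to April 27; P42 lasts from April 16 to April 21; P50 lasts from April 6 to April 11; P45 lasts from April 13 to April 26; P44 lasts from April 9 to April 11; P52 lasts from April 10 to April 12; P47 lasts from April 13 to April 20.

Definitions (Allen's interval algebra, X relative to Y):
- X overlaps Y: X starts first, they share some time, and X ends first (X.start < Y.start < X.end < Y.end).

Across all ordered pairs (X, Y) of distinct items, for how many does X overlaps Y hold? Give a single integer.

20

Checking all 132 ordered pairs for relation 'overlaps'; matching pairs in alphabetical order:
(P41, P42): P41 overlaps P42 ✓
(P42, P49): P42 overlaps P49 ✓
(P43, P42): P43 overlaps P42 ✓
(P43, P45): P43 overlaps P45 ✓
(P43, P46): P43 overlaps P46 ✓
(P43, P49): P43 overlaps P49 ✓
(P44, P52): P44 overlaps P52 ✓
(P45, P46): P45 overlaps P46 ✓
(P45, P49): P45 overlaps P49 ✓
(P47, P42): P47 overlaps P42 ✓
(P47, P46): P47 overlaps P46 ✓
(P47, P49): P47 overlaps P49 ✓
(P48, P41): P48 overlaps P41 ✓
(P48, P43): P48 overlaps P43 ✓
(P48, P45): P48 overlaps P45 ✓
(P48, P46): P48 overlaps P46 ✓
(P48, P47): P48 overlaps P47 ✓
(P50, P48): P50 overlaps P48 ✓
(P50, P52): P50 overlaps P52 ✓
(P52, P43): P52 overlaps P43 ✓
Count: 20.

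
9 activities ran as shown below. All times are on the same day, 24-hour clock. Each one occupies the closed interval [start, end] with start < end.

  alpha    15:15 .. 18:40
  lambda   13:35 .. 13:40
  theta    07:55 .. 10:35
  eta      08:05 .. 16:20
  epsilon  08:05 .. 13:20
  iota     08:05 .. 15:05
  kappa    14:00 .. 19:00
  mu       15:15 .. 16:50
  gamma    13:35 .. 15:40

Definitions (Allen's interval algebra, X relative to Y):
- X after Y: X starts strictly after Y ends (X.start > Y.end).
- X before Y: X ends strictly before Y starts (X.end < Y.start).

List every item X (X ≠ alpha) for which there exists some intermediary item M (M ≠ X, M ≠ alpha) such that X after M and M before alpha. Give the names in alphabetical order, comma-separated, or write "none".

Target alpha = [15:15, 18:40].
Intermediaries M with M before alpha: epsilon, iota, lambda, theta.
Via epsilon — items with X after epsilon: gamma, kappa, lambda, mu.
Via iota — items with X after iota: mu.
Via lambda — items with X after lambda: kappa, mu.
Via theta — items with X after theta: gamma, kappa, lambda, mu.
Union: gamma, kappa, lambda, mu.

gamma, kappa, lambda, mu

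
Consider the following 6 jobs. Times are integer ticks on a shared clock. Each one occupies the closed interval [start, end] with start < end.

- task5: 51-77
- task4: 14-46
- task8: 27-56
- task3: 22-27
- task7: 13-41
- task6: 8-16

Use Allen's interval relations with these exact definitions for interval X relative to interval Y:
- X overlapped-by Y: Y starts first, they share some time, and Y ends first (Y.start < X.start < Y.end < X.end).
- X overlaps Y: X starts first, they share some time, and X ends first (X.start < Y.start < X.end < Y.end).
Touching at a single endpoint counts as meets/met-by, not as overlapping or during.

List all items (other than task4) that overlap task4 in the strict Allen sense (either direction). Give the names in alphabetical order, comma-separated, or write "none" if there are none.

task6, task7, task8

Target task4 = [14, 46].
task3 [22, 27] → during → no.
task5 [51, 77] → after → no.
task6 [8, 16] → overlaps → yes.
task7 [13, 41] → overlaps → yes.
task8 [27, 56] → overlapped-by → yes.
Result: task6, task7, task8.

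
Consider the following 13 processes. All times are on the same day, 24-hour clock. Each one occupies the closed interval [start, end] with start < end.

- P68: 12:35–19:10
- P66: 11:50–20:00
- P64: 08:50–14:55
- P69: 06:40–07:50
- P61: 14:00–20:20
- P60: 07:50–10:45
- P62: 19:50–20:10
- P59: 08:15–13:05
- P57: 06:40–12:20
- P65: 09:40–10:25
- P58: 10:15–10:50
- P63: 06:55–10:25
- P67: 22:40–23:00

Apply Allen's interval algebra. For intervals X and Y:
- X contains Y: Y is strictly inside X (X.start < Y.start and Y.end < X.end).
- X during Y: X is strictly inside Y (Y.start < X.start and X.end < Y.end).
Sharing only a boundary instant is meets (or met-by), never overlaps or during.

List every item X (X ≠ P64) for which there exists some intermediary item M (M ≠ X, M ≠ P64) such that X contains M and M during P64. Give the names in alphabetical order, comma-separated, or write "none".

P57, P59, P60

Target P64 = [08:50, 14:55].
Intermediaries M with M during P64: P58, P65.
Via P58 — items with X contains P58: P57, P59.
Via P65 — items with X contains P65: P57, P59, P60.
Union: P57, P59, P60.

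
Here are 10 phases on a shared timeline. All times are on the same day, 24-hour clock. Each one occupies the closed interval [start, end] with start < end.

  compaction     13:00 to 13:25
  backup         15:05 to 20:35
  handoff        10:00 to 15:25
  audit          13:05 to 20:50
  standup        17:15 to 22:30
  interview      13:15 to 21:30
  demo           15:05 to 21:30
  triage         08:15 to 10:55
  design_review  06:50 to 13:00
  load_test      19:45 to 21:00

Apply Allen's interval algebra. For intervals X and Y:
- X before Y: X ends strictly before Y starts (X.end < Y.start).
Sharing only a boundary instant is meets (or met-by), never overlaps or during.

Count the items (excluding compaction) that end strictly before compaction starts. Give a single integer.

1

Target compaction = [13:00, 13:25].
audit [13:05, 20:50] → overlapped-by → no.
backup [15:05, 20:35] → after → no.
demo [15:05, 21:30] → after → no.
design_review [06:50, 13:00] → meets → no.
handoff [10:00, 15:25] → contains → no.
interview [13:15, 21:30] → overlapped-by → no.
load_test [19:45, 21:00] → after → no.
standup [17:15, 22:30] → after → no.
triage [08:15, 10:55] → before → counts.
Total: 1.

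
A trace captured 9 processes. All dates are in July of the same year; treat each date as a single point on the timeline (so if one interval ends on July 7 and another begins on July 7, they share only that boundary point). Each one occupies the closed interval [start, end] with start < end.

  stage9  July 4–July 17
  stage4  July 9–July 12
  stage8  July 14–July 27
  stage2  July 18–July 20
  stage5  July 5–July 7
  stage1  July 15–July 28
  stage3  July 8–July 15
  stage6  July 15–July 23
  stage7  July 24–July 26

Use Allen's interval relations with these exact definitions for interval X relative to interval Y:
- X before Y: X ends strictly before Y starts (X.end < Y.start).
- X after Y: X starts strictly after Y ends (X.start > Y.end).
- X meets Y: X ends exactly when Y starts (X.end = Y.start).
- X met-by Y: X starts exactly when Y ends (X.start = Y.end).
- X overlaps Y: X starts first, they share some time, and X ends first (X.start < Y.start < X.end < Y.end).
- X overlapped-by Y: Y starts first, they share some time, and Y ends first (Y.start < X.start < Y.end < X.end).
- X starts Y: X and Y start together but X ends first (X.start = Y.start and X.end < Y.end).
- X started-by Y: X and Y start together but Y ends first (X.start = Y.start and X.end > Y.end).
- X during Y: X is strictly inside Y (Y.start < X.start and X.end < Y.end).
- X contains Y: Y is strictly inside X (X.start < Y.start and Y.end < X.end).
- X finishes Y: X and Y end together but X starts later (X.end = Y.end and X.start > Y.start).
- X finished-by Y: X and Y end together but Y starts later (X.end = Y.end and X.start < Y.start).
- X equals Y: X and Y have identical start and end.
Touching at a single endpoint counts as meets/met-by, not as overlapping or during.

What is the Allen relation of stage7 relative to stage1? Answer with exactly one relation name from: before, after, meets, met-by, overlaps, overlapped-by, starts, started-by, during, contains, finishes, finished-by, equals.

during

stage7 = [July 24, July 26]; stage1 = [July 15, July 28].
Compare endpoints: stage7.start > stage1.start, stage7.start < stage1.end, stage7.end > stage1.start, stage7.end < stage1.end.
That pattern is 'during'.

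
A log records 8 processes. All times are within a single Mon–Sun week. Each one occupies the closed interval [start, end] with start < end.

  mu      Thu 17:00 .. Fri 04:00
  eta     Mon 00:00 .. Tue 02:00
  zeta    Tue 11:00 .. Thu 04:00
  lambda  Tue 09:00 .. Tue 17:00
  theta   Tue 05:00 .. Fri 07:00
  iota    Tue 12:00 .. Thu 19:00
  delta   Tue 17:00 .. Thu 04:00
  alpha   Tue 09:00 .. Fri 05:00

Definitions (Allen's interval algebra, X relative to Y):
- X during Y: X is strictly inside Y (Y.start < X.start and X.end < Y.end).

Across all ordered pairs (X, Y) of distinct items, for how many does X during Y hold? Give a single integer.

11

Checking all 56 ordered pairs for relation 'during'; matching pairs in alphabetical order:
(alpha, theta): alpha during theta ✓
(delta, alpha): delta during alpha ✓
(delta, iota): delta during iota ✓
(delta, theta): delta during theta ✓
(iota, alpha): iota during alpha ✓
(iota, theta): iota during theta ✓
(lambda, theta): lambda during theta ✓
(mu, alpha): mu during alpha ✓
(mu, theta): mu during theta ✓
(zeta, alpha): zeta during alpha ✓
(zeta, theta): zeta during theta ✓
Count: 11.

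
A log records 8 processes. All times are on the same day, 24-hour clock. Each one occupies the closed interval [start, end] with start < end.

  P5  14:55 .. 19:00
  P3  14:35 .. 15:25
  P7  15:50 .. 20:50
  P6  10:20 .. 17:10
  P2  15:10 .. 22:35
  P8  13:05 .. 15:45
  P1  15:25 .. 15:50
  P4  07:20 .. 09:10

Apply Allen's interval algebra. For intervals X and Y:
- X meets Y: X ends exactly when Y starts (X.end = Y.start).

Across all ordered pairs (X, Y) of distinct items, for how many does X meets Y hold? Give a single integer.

Checking all 56 ordered pairs for relation 'meets'; matching pairs in alphabetical order:
(P1, P7): P1 meets P7 ✓
(P3, P1): P3 meets P1 ✓
Count: 2.

2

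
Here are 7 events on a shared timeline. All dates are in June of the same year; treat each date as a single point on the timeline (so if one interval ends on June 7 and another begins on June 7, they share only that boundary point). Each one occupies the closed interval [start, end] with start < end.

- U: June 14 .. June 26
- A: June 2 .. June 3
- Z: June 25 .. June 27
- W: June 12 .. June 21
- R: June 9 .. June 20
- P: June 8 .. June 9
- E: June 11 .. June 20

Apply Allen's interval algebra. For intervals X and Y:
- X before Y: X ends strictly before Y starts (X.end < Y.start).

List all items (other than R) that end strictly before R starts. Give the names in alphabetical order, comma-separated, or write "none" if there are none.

A

Target R = [June 9, June 20].
A [June 2, June 3] → before → yes.
E [June 11, June 20] → finishes → no.
P [June 8, June 9] → meets → no.
U [June 14, June 26] → overlapped-by → no.
W [June 12, June 21] → overlapped-by → no.
Z [June 25, June 27] → after → no.
Result: A.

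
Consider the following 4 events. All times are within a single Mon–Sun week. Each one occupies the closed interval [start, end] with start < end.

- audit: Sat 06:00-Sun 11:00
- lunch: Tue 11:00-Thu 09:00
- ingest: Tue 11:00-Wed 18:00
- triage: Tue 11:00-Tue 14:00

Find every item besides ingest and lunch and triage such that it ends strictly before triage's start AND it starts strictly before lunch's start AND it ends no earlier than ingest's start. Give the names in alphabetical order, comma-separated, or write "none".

Conditions: its end is strictly before triage's start (X.end < Tue 11:00) AND its start is strictly before lunch's start (X.start < Tue 11:00) AND its end is no earlier than ingest's start (X.end >= Tue 11:00).
audit: end Sun 11:00 < Tue 11:00? ✗; start Sat 06:00 < Tue 11:00? ✗; end Sun 11:00 >= Tue 11:00? ✓ → no.
Result: none.

none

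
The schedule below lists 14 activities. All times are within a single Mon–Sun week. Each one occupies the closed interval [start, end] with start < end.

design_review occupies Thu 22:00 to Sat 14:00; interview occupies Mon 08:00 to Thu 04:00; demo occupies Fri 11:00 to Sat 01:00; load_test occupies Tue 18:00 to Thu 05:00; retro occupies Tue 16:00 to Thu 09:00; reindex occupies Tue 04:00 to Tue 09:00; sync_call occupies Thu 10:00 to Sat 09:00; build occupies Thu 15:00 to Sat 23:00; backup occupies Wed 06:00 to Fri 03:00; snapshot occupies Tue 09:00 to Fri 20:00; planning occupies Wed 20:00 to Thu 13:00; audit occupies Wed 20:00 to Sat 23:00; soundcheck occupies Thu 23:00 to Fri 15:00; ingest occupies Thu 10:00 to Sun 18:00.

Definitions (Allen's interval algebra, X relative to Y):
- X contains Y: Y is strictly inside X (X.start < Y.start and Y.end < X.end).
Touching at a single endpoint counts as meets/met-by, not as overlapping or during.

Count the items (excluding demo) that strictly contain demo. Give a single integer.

5

Target demo = [Fri 11:00, Sat 01:00].
audit [Wed 20:00, Sat 23:00] → contains → counts.
backup [Wed 06:00, Fri 03:00] → before → no.
build [Thu 15:00, Sat 23:00] → contains → counts.
design_review [Thu 22:00, Sat 14:00] → contains → counts.
ingest [Thu 10:00, Sun 18:00] → contains → counts.
interview [Mon 08:00, Thu 04:00] → before → no.
load_test [Tue 18:00, Thu 05:00] → before → no.
planning [Wed 20:00, Thu 13:00] → before → no.
reindex [Tue 04:00, Tue 09:00] → before → no.
retro [Tue 16:00, Thu 09:00] → before → no.
snapshot [Tue 09:00, Fri 20:00] → overlaps → no.
soundcheck [Thu 23:00, Fri 15:00] → overlaps → no.
sync_call [Thu 10:00, Sat 09:00] → contains → counts.
Total: 5.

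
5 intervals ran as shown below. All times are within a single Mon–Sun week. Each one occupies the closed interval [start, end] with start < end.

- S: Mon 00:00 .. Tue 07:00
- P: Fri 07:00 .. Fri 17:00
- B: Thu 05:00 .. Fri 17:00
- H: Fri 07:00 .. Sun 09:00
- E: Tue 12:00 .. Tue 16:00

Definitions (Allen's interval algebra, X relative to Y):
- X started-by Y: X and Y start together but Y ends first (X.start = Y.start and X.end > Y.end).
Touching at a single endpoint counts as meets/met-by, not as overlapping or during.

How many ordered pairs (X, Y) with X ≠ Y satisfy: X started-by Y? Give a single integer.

Checking all 20 ordered pairs for relation 'started-by'; matching pairs in alphabetical order:
(H, P): H started-by P ✓
Count: 1.

1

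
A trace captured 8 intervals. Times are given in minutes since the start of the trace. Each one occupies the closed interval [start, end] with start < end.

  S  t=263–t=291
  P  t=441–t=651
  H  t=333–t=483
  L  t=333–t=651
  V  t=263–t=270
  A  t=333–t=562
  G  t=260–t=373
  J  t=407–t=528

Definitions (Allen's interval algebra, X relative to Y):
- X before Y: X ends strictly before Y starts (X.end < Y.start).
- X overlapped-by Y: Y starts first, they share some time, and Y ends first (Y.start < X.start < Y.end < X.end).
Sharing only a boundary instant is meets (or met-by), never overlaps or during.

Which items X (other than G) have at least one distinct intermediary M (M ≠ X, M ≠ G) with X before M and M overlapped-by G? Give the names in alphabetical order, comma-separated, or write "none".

Target G = [t=260, t=373].
Intermediaries M with M overlapped-by G: A, H, L.
Via A — items with X before A: S, V.
Via H — items with X before H: S, V.
Via L — items with X before L: S, V.
Union: S, V.

S, V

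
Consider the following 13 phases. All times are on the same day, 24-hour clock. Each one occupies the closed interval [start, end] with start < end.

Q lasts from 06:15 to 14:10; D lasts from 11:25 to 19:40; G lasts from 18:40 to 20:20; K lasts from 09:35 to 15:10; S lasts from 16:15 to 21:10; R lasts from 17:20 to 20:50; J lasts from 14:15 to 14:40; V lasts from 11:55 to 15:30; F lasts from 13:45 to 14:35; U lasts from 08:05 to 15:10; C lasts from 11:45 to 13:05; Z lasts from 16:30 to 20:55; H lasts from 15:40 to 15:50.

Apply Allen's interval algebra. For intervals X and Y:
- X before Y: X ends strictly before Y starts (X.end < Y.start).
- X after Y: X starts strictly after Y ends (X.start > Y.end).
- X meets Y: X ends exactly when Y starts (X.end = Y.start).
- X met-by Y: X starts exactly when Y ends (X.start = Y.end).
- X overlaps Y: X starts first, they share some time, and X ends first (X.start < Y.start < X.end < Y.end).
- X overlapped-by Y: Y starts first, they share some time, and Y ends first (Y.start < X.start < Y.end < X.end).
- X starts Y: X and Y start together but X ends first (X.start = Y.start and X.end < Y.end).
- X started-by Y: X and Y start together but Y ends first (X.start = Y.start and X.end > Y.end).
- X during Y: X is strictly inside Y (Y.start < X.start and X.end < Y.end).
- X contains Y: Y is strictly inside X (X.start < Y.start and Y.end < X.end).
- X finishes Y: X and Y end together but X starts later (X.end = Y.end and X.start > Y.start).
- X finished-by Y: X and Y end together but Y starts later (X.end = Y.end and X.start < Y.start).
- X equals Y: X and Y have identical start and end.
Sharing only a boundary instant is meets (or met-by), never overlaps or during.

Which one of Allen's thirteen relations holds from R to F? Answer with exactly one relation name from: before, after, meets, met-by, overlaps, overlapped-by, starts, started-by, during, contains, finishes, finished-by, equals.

R = [17:20, 20:50]; F = [13:45, 14:35].
Compare endpoints: R.start > F.start, R.start > F.end, R.end > F.start, R.end > F.end.
That pattern is 'after'.

after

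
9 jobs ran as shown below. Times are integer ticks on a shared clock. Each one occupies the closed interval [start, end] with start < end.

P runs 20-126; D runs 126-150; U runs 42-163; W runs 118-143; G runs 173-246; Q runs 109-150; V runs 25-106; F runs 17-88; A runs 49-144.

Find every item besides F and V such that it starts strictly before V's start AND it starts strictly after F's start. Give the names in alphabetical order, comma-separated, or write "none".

Conditions: its start is strictly before V's start (X.start < 25) AND its start is strictly after F's start (X.start > 17).
A: start 49 < 25? ✗; start 49 > 17? ✓ → no.
D: start 126 < 25? ✗; start 126 > 17? ✓ → no.
G: start 173 < 25? ✗; start 173 > 17? ✓ → no.
P: start 20 < 25? ✓; start 20 > 17? ✓ → yes.
Q: start 109 < 25? ✗; start 109 > 17? ✓ → no.
U: start 42 < 25? ✗; start 42 > 17? ✓ → no.
W: start 118 < 25? ✗; start 118 > 17? ✓ → no.
Result: P.

P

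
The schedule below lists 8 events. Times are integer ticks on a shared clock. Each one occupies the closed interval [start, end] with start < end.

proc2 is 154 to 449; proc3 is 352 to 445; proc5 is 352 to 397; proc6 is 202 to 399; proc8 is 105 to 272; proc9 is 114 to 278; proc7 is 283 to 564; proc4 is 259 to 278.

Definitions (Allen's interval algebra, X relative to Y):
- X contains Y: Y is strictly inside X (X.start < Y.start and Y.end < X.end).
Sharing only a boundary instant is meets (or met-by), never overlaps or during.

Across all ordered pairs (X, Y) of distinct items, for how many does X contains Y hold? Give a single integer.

Checking all 56 ordered pairs for relation 'contains'; matching pairs in alphabetical order:
(proc2, proc3): proc2 contains proc3 ✓
(proc2, proc4): proc2 contains proc4 ✓
(proc2, proc5): proc2 contains proc5 ✓
(proc2, proc6): proc2 contains proc6 ✓
(proc6, proc4): proc6 contains proc4 ✓
(proc6, proc5): proc6 contains proc5 ✓
(proc7, proc3): proc7 contains proc3 ✓
(proc7, proc5): proc7 contains proc5 ✓
Count: 8.

8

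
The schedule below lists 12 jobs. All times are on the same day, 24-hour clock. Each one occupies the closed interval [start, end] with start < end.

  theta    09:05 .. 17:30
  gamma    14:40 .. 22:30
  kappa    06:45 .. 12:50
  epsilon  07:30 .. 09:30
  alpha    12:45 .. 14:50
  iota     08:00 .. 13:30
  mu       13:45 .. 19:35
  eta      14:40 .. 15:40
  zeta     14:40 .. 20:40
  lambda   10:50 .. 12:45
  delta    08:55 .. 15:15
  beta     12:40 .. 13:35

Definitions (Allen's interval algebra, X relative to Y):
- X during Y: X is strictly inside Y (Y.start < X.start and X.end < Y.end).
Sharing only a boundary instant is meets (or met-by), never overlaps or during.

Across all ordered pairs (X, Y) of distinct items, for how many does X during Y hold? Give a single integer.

Checking all 132 ordered pairs for relation 'during'; matching pairs in alphabetical order:
(alpha, delta): alpha during delta ✓
(alpha, theta): alpha during theta ✓
(beta, delta): beta during delta ✓
(beta, theta): beta during theta ✓
(epsilon, kappa): epsilon during kappa ✓
(eta, mu): eta during mu ✓
(eta, theta): eta during theta ✓
(lambda, delta): lambda during delta ✓
(lambda, iota): lambda during iota ✓
(lambda, kappa): lambda during kappa ✓
(lambda, theta): lambda during theta ✓
Count: 11.

11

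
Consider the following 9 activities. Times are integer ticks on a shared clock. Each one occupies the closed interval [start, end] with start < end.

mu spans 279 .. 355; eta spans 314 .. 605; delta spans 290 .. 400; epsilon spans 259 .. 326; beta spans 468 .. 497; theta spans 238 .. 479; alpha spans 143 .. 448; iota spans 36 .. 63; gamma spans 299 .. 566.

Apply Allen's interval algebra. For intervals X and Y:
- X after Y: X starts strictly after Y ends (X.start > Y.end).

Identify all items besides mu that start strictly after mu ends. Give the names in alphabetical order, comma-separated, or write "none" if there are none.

Target mu = [279, 355].
alpha [143, 448] → contains → no.
beta [468, 497] → after → yes.
delta [290, 400] → overlapped-by → no.
epsilon [259, 326] → overlaps → no.
eta [314, 605] → overlapped-by → no.
gamma [299, 566] → overlapped-by → no.
iota [36, 63] → before → no.
theta [238, 479] → contains → no.
Result: beta.

beta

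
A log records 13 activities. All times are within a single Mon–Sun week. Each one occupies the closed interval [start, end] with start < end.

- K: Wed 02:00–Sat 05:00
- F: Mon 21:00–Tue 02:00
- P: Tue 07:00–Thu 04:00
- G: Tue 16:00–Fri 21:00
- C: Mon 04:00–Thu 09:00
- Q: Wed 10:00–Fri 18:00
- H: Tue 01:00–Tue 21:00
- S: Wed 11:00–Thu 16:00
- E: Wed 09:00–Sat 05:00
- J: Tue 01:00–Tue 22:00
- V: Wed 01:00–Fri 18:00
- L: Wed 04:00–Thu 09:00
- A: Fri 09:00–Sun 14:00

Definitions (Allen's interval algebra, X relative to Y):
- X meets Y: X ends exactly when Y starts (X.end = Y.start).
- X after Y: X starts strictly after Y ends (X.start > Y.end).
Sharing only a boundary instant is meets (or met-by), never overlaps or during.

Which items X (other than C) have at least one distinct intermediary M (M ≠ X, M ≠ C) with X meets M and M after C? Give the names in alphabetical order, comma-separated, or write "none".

none

Target C = [Mon 04:00, Thu 09:00].
Intermediaries M with M after C: A.
Via A — items with X meets A: none.
Union: none.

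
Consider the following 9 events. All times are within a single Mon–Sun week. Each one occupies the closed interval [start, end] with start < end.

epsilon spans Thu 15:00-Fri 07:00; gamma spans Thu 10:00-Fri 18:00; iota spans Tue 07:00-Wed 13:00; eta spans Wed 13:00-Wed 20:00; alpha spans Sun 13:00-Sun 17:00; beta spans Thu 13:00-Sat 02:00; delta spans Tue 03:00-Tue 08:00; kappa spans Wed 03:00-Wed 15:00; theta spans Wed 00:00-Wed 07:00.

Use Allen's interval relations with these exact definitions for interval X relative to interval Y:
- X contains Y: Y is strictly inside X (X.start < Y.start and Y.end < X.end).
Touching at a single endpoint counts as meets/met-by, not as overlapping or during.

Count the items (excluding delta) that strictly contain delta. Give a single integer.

Target delta = [Tue 03:00, Tue 08:00].
alpha [Sun 13:00, Sun 17:00] → after → no.
beta [Thu 13:00, Sat 02:00] → after → no.
epsilon [Thu 15:00, Fri 07:00] → after → no.
eta [Wed 13:00, Wed 20:00] → after → no.
gamma [Thu 10:00, Fri 18:00] → after → no.
iota [Tue 07:00, Wed 13:00] → overlapped-by → no.
kappa [Wed 03:00, Wed 15:00] → after → no.
theta [Wed 00:00, Wed 07:00] → after → no.
Total: 0.

0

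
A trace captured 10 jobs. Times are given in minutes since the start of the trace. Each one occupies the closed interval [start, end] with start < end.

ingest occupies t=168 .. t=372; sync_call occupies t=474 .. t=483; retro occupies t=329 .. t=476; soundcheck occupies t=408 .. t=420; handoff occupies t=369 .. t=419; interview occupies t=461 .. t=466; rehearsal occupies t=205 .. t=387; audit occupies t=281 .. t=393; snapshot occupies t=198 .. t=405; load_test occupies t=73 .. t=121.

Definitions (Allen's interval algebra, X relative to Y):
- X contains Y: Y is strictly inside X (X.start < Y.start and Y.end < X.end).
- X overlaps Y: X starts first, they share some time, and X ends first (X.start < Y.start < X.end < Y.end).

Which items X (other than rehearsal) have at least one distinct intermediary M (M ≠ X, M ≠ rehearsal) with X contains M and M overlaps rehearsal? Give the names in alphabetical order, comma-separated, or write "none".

Target rehearsal = [t=205, t=387].
Intermediaries M with M overlaps rehearsal: ingest.
Via ingest — items with X contains ingest: none.
Union: none.

none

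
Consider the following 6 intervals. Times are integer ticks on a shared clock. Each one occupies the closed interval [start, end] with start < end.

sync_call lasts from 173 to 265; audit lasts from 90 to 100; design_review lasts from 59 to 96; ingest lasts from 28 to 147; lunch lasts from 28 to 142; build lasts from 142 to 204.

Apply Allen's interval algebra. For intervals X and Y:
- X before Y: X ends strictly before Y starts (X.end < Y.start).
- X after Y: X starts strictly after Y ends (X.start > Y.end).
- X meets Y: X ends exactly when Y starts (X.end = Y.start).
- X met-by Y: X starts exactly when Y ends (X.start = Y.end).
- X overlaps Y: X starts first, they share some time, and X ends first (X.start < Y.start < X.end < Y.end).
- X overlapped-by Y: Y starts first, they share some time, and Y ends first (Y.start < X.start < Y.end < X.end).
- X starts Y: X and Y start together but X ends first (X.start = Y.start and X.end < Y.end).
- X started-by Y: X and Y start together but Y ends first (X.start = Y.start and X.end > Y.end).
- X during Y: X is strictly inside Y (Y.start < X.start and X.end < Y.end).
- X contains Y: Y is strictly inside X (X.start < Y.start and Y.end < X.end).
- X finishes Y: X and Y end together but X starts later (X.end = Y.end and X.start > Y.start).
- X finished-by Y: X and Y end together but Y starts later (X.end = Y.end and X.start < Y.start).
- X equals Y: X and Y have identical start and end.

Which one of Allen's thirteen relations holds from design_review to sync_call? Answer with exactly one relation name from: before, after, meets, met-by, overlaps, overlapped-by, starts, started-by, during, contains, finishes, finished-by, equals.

before

design_review = [59, 96]; sync_call = [173, 265].
Compare endpoints: design_review.start < sync_call.start, design_review.start < sync_call.end, design_review.end < sync_call.start, design_review.end < sync_call.end.
That pattern is 'before'.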